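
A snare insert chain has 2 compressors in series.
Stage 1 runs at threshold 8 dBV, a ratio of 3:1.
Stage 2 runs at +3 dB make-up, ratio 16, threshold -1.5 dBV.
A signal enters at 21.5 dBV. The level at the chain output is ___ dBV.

Stage 1: 21.5 dBV is 13.5 dB over 8 dBV; at 3:1 that becomes 4.5 dB over, giving 12.5 dBV.
Stage 2: 14 dB above -1.5 dBV, reduced 16:1 to 0.875 dB above → -0.625 dBV; +3 dB make-up → 2.375 dBV.

2.375 dBV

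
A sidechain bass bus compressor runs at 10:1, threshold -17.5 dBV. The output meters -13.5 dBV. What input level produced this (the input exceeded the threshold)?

22.5 dBV

The compressed level sits -13.5 − (-17.5) = 4 dB over threshold.
Before 10:1 compression the overshoot was 4 × 10 = 40 dB, so input = -17.5 + 40 = 22.5 dBV.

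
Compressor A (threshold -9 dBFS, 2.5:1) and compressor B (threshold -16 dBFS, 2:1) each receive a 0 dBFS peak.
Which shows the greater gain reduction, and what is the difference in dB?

A: GR = 9 − 9/2.5 = 5.4 dB.
B: GR = 16 − 16/2 = 8 dB.
B applies 2.6 dB more gain reduction.

B, by 2.6 dB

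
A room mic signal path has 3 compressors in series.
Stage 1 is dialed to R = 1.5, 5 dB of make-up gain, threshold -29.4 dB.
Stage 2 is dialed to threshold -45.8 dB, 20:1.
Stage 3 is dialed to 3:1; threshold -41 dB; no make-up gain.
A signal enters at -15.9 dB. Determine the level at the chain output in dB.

-44.28 dB

Stage 1: overshoot 13.5 dB → 13.5/1.5 = 9 dB → -20.4 dB; +5 dB make-up → -15.4 dB.
Stage 2: 30.4 dB above -45.8 dB, reduced 20:1 to 1.52 dB above → -44.28 dB.
Stage 3: below threshold (-44.28 ≤ -41); passes unchanged; output -44.28 dB.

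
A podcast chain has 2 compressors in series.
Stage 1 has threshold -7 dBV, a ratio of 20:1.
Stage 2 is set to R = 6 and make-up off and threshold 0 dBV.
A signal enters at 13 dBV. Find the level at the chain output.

Stage 1: overshoot 20 dB → 20/20 = 1 dB → -6 dBV.
Stage 2: -6 dBV ≤ 0 dBV, so stage 2 doesn't engage; output -6 dBV.

-6 dBV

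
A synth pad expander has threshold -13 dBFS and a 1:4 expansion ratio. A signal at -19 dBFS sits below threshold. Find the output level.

The input is 6 dB below the -13 dBFS threshold.
A 1:4 expander multiplies undershoot by 4: 6 × 4 = 24 dB below threshold.
Output = -13 − 24 = -37 dBFS.

-37 dBFS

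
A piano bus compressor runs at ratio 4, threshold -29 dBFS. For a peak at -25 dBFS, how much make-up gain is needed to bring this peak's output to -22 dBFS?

The peak compresses to -29 + 4/4 = -28 dBFS.
To reach -22 dBFS requires -22 − (-28) = 6 dB of make-up.

6 dB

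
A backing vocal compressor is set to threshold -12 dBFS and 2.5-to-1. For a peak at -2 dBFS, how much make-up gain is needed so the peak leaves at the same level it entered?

6 dB

The peak compresses to -12 + 10/2.5 = -8 dBFS.
To reach -2 dBFS requires -2 − (-8) = 6 dB of make-up.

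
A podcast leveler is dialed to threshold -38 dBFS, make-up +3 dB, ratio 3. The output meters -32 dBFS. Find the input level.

-29 dBFS

Remove make-up: -32 − 3 = -35 dBFS.
That's 3 dB above the -38 dBFS threshold.
Before 3:1 compression the overshoot was 3 × 3 = 9 dB, so input = -38 + 9 = -29 dBFS.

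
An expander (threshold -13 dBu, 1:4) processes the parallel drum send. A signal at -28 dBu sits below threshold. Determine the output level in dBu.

Below threshold, a 1:4 expander applies gain = (4−1)×(T − x) of attenuation.
(4−1) × 15 = 45 dB, so output = -28 − 45 = -73 dBu.

-73 dBu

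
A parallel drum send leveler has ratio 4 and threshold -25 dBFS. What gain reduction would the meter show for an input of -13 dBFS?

9 dB

-13 dBFS exceeds the threshold by 12 dB.
At 4:1, output sits 12/4 = 3 dB above threshold.
GR = overshoot in − overshoot out = 12 − 3 = 9 dB.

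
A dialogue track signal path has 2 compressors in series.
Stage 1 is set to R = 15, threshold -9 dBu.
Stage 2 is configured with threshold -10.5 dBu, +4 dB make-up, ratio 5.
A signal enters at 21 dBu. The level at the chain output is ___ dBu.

Stage 1: 30 dB above -9 dBu, reduced 15:1 to 2 dB above → -7 dBu.
Stage 2: -7 dBu is 3.5 dB over -10.5 dBu; at 5:1 that becomes 0.7 dB over, giving -9.8 dBu; +4 dB make-up → -5.8 dBu.

-5.8 dBu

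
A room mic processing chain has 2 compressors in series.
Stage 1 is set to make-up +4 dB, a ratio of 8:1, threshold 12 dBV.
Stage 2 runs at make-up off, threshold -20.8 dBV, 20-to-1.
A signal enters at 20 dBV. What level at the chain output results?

-18.91 dBV

Stage 1: 8 dB above 12 dBV, reduced 8:1 to 1 dB above → 13 dBV; +4 dB make-up → 17 dBV.
Stage 2: overshoot 37.8 dB → 37.8/20 = 1.89 dB → -18.91 dBV.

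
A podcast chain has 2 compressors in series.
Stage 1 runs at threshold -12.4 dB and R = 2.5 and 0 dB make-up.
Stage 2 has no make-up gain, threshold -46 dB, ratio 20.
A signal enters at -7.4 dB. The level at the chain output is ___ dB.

-44.22 dB

Stage 1: overshoot 5 dB → 5/2.5 = 2 dB → -10.4 dB.
Stage 2: 35.6 dB above -46 dB, reduced 20:1 to 1.78 dB above → -44.22 dB.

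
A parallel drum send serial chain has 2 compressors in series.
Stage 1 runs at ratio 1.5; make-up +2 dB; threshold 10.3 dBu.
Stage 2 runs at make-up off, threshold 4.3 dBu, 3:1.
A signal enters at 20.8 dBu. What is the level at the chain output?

9.3 dBu

Stage 1: 20.8 dBu is 10.5 dB over 10.3 dBu; at 1.5:1 that becomes 7 dB over, giving 17.3 dBu; +2 dB make-up → 19.3 dBu.
Stage 2: overshoot 15 dB → 15/3 = 5 dB → 9.3 dBu.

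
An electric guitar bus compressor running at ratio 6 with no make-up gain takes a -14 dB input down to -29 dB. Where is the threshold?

-32 dB

Input is 18 dB above T (since output overshoot × R = input overshoot: (-29 − T)·6 = -14 − T gives T = -32 dB).
Check: -32 + (-14 − (-32))/6 = -32 + 3 = -29 dB. ✓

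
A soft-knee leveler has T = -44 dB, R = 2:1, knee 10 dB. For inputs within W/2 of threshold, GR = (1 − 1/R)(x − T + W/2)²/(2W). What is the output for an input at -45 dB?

x − T + W/2 = -45 − (-44) + 5 = 4.
GR = (1 − 1/2) × 4² / 20 = 0.5 × 16 / 20 = 0.4 dB.
Output = -45 − 0.4 = -45.4 dB.

-45.4 dB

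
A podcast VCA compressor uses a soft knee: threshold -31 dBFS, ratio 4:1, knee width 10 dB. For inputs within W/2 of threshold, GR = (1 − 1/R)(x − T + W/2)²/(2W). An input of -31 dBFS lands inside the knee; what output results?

x − T + W/2 = -31 − (-31) + 5 = 5.
GR = (1 − 1/4) × 5² / 20 = 0.75 × 25 / 20 = 0.9375 dB.
Output = -31 − 0.9375 = -31.9375 dBFS.

-31.9375 dBFS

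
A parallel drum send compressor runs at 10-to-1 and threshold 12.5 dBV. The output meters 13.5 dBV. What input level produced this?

22.5 dBV

Post-compression overshoot = 13.5 − 12.5 = 1 dB.
Before 10:1 compression the overshoot was 1 × 10 = 10 dB, so input = 12.5 + 10 = 22.5 dBV.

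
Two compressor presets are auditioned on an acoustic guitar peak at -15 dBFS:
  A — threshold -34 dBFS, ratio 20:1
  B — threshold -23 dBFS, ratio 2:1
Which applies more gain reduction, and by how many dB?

A, by 14.05 dB

A: 19 dB over, compressed to 0.95 dB over, so 18.05 dB of GR.
B: 8 dB over, compressed to 4 dB over, so 4 dB of GR.
Difference: 14.05 dB in favour of A.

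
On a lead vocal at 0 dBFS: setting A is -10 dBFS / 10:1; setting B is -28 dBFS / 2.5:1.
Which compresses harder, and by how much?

A: overshoot 10 dB → output overshoot 1 dB → GR 9 dB.
B: overshoot 28 dB → output overshoot 11.2 dB → GR 16.8 dB.
Difference: 7.8 dB in favour of B.

B, by 7.8 dB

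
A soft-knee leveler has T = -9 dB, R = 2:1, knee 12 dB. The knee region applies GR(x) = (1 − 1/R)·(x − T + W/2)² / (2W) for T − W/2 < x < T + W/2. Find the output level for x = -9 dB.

x − T + W/2 = -9 − (-9) + 6 = 6.
GR = (1 − 1/2) × 6² / 24 = 0.5 × 36 / 24 = 0.75 dB.
Output = -9 − 0.75 = -9.75 dB.

-9.75 dB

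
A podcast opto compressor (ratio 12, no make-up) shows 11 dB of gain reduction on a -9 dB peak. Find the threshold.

-21 dB

Gain reduction = -9 − (-20) = 11 dB; output overshoot = GR / (R − 1) = 11 / 11 = 1 dB.
Threshold = output − output overshoot = -20 − 1 = -21 dB.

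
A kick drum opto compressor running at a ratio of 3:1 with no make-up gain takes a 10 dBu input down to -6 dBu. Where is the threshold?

Input is 24 dB above T (since output overshoot × R = input overshoot: (-6 − T)·3 = 10 − T gives T = -14 dBu).
Check: -14 + (10 − (-14))/3 = -14 + 8 = -6 dBu. ✓

-14 dBu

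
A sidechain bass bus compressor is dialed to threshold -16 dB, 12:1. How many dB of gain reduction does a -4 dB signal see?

Overshoot = -4 − (-16) = 12 dB.
After 12:1 compression the overshoot becomes 12/12 = 1 dB.
Gain reduction = 12 − 1 = 11 dB.

11 dB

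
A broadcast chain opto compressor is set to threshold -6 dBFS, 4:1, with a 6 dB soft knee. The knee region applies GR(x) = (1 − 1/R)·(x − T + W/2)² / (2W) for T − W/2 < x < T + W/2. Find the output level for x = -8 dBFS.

x − T + W/2 = -8 − (-6) + 3 = 1.
GR = (1 − 1/4) × 1² / 12 = 0.75 × 1 / 12 = 0.0625 dB.
Output = -8 − 0.0625 = -8.0625 dBFS.

-8.0625 dBFS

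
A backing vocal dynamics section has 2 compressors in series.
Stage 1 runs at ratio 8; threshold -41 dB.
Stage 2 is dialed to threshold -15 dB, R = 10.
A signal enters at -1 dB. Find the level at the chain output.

Stage 1: -1 dB is 40 dB over -41 dB; at 8:1 that becomes 5 dB over, giving -36 dB.
Stage 2: below threshold (-36 ≤ -15); passes unchanged; output -36 dB.

-36 dB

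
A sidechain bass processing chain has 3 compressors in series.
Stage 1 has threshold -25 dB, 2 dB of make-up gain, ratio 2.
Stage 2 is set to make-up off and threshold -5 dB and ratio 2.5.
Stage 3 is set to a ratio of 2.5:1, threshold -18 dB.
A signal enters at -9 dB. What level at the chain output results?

Stage 1: -9 dB is 16 dB over -25 dB; at 2:1 that becomes 8 dB over, giving -17 dB; +2 dB make-up → -15 dB.
Stage 2: below threshold (-15 ≤ -5); passes unchanged; output -15 dB.
Stage 3: -15 dB is 3 dB over -18 dB; at 2.5:1 that becomes 1.2 dB over, giving -16.8 dB.

-16.8 dB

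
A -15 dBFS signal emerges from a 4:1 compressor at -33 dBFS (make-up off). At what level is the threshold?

-39 dBFS

Let T be the threshold. Output overshoot = (input overshoot)/R, so -33 − T = (-15 − T)/4.
4·(-33 − T) = -15 − T → 3·T = -132 − (-15) = -117.
T = -117/3 = -39 dBFS.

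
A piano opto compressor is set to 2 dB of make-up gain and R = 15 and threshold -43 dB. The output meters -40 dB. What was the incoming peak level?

Stripping the +2 dB make-up gives -42 dB at the gain stage.
That's 1 dB above the -43 dB threshold.
Input overshoot = R × output overshoot = 15 dB → input = -43 + 15 = -28 dB.

-28 dB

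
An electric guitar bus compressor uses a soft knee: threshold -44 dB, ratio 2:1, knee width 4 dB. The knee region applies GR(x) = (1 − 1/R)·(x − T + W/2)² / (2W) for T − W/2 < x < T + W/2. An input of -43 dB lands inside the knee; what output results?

x − T + W/2 = -43 − (-44) + 2 = 3.
GR = (1 − 1/2) × 3² / 8 = 0.5 × 9 / 8 = 0.5625 dB.
Output = -43 − 0.5625 = -43.5625 dB.

-43.5625 dB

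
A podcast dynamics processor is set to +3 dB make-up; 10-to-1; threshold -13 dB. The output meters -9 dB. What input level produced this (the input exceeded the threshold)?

-3 dB

Remove make-up: -9 − 3 = -12 dB.
The compressed level sits -12 − (-13) = 1 dB over threshold.
Undo the ratio: input overshoot = 1 × 10 = 10 dB, giving input = -3 dB.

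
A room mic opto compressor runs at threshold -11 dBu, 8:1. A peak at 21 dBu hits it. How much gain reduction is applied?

28 dB

21 dBu exceeds the threshold by 32 dB.
At 8:1, output sits 32/8 = 4 dB above threshold.
Gain reduction = 32 − 4 = 28 dB.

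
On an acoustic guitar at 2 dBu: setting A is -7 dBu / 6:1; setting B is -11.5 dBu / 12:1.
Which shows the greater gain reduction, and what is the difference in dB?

B, by 4.875 dB

A: 9 dB over, compressed to 1.5 dB over, so 7.5 dB of GR.
B: 13.5 dB over, compressed to 1.125 dB over, so 12.375 dB of GR.
B reduces 4.875 dB more.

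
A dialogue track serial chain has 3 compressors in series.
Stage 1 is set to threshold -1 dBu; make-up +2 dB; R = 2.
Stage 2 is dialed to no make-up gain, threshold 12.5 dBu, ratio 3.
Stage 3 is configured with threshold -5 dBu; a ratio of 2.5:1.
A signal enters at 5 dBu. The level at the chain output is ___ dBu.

-1.4 dBu

Stage 1: overshoot 6 dB → 6/2 = 3 dB → 2 dBu; +2 dB make-up → 4 dBu.
Stage 2: 4 dBu ≤ 12.5 dBu, so stage 2 doesn't engage; output 4 dBu.
Stage 3: overshoot 9 dB → 9/2.5 = 3.6 dB → -1.4 dBu.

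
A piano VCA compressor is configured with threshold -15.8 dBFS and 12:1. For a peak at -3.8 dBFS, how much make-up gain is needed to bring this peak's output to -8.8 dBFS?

6 dB

The peak compresses to -15.8 + 12/12 = -14.8 dBFS.
To reach -8.8 dBFS requires -8.8 − (-14.8) = 6 dB of make-up.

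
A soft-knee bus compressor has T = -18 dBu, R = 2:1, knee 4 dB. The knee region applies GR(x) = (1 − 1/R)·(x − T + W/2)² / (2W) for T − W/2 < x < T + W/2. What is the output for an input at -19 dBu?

-19.0625 dBu

x − T + W/2 = -19 − (-18) + 2 = 1.
GR = (1 − 1/2) × 1² / 8 = 0.5 × 1 / 8 = 0.0625 dB.
Output = -19 − 0.0625 = -19.0625 dBu.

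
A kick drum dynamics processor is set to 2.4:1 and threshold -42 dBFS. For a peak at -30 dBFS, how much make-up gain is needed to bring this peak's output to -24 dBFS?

The peak compresses to -42 + 12/2.4 = -37 dBFS.
To reach -24 dBFS requires -24 − (-37) = 13 dB of make-up.

13 dB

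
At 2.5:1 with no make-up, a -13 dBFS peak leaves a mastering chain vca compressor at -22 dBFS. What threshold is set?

Input is 15 dB above T (since output overshoot × R = input overshoot: (-22 − T)·2.5 = -13 − T gives T = -28 dBFS).
Check: -28 + (-13 − (-28))/2.5 = -28 + 6 = -22 dBFS. ✓

-28 dBFS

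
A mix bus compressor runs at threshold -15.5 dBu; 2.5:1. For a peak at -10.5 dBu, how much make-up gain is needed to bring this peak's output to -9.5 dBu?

4 dB

The peak compresses to -15.5 + 5/2.5 = -13.5 dBu.
To reach -9.5 dBu requires -9.5 − (-13.5) = 4 dB of make-up.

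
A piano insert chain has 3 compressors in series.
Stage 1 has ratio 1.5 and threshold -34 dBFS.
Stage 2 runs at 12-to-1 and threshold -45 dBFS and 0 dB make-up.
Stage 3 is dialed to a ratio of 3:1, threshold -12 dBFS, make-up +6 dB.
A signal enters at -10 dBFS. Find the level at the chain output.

-36.75 dBFS

Stage 1: -10 dBFS is 24 dB over -34 dBFS; at 1.5:1 that becomes 16 dB over, giving -18 dBFS.
Stage 2: 27 dB above -45 dBFS, reduced 12:1 to 2.25 dB above → -42.75 dBFS.
Stage 3: -42.75 dBFS ≤ -12 dBFS, so stage 3 doesn't engage; make-up brings it to -36.75 dBFS.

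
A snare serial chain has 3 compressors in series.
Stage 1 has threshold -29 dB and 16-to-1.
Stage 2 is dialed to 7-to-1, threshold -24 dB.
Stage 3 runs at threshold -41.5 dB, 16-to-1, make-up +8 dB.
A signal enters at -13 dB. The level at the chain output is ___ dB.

-32.65625 dB

Stage 1: 16 dB above -29 dB, reduced 16:1 to 1 dB above → -28 dB.
Stage 2: below threshold (-28 ≤ -24); passes unchanged; output -28 dB.
Stage 3: -28 dB is 13.5 dB over -41.5 dB; at 16:1 that becomes 0.84375 dB over, giving -40.65625 dB; +8 dB make-up → -32.65625 dB.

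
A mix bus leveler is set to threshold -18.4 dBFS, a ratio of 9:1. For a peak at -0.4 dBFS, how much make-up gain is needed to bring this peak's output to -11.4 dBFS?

The peak compresses to -18.4 + 18/9 = -16.4 dBFS.
To reach -11.4 dBFS requires -11.4 − (-16.4) = 5 dB of make-up.

5 dB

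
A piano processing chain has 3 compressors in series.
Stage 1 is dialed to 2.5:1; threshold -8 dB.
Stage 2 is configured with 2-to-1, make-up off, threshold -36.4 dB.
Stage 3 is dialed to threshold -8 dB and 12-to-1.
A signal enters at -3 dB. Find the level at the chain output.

-21.2 dB

Stage 1: -3 dB is 5 dB over -8 dB; at 2.5:1 that becomes 2 dB over, giving -6 dB.
Stage 2: -6 dB is 30.4 dB over -36.4 dB; at 2:1 that becomes 15.2 dB over, giving -21.2 dB.
Stage 3: -21.2 dB is at or below the -8 dB threshold — no compression; output -21.2 dB.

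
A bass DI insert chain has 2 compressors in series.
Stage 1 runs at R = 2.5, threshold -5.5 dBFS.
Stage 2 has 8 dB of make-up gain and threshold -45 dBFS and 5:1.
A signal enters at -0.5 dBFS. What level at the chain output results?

-28.7 dBFS

Stage 1: overshoot 5 dB → 5/2.5 = 2 dB → -3.5 dBFS.
Stage 2: 41.5 dB above -45 dBFS, reduced 5:1 to 8.3 dB above → -36.7 dBFS; +8 dB make-up → -28.7 dBFS.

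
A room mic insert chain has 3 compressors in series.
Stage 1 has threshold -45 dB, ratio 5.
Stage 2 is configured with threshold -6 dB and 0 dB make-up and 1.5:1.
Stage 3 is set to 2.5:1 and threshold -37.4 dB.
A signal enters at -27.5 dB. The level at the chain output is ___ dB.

Stage 1: -27.5 dB is 17.5 dB over -45 dB; at 5:1 that becomes 3.5 dB over, giving -41.5 dB.
Stage 2: below threshold (-41.5 ≤ -6); passes unchanged; output -41.5 dB.
Stage 3: -41.5 dB is at or below the -37.4 dB threshold — no compression; output -41.5 dB.

-41.5 dB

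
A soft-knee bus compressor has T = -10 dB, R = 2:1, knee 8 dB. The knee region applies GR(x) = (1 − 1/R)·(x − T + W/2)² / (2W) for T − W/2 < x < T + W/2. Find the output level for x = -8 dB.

-9.125 dB

x − T + W/2 = -8 − (-10) + 4 = 6.
GR = (1 − 1/2) × 6² / 16 = 0.5 × 36 / 16 = 1.125 dB.
Output = -8 − 1.125 = -9.125 dB.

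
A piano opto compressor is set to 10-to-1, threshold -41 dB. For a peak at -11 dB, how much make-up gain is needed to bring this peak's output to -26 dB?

12 dB

Without make-up, output = threshold + overshoot/10 = -41 + 3 = -38 dB.
Gap to target: 12 dB.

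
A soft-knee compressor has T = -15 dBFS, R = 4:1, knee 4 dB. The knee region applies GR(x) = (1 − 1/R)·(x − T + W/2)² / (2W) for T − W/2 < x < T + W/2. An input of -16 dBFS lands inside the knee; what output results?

-16.09375 dBFS

x − T + W/2 = -16 − (-15) + 2 = 1.
GR = (1 − 1/4) × 1² / 8 = 0.75 × 1 / 8 = 0.09375 dB.
Output = -16 − 0.09375 = -16.09375 dBFS.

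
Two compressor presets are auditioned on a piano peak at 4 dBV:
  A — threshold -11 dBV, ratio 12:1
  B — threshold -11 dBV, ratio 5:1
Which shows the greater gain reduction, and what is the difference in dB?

A: overshoot 15 dB → output overshoot 1.25 dB → GR 13.75 dB.
B: overshoot 15 dB → output overshoot 3 dB → GR 12 dB.
A reduces 1.75 dB more.

A, by 1.75 dB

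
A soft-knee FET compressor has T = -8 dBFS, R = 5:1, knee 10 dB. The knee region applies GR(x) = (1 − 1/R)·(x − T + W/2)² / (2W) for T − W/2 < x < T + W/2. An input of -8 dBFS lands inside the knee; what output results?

-9 dBFS

x − T + W/2 = -8 − (-8) + 5 = 5.
GR = (1 − 1/5) × 5² / 20 = 0.8 × 25 / 20 = 1 dB.
Output = -8 − 1 = -9 dBFS.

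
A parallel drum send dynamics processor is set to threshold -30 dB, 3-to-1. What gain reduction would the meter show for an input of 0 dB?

Overshoot = 0 − (-30) = 30 dB.
At 3:1, output sits 30/3 = 10 dB above threshold.
Gain reduction = 30 − 10 = 20 dB.

20 dB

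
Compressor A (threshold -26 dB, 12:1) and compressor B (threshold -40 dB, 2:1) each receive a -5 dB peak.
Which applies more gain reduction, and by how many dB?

A: overshoot 21 dB → output overshoot 1.75 dB → GR 19.25 dB.
B: overshoot 35 dB → output overshoot 17.5 dB → GR 17.5 dB.
Difference: 1.75 dB in favour of A.

A, by 1.75 dB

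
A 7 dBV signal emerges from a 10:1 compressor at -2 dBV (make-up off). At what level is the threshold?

Input is 10 dB above T (since output overshoot × R = input overshoot: (-2 − T)·10 = 7 − T gives T = -3 dBV).
Check: -3 + (7 − (-3))/10 = -3 + 1 = -2 dBV. ✓

-3 dBV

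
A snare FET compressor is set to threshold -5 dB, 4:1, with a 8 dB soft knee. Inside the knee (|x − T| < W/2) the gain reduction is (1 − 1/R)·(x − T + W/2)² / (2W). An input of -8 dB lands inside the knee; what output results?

x − T + W/2 = -8 − (-5) + 4 = 1.
GR = (1 − 1/4) × 1² / 16 = 0.75 × 1 / 16 = 0.046875 dB.
Output = -8 − 0.046875 = -8.046875 dB.

-8.046875 dB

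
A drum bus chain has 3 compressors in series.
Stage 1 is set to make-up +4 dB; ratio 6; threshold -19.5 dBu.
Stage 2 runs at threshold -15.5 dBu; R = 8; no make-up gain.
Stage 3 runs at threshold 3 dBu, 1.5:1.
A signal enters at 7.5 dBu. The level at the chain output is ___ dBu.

-14.9375 dBu

Stage 1: overshoot 27 dB → 27/6 = 4.5 dB → -15 dBu; +4 dB make-up → -11 dBu.
Stage 2: overshoot 4.5 dB → 4.5/8 = 0.5625 dB → -14.9375 dBu.
Stage 3: below threshold (-14.9375 ≤ 3); passes unchanged; output -14.9375 dBu.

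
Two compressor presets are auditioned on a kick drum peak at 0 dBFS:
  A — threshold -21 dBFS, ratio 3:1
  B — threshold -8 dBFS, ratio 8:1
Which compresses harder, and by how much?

A, by 7 dB

A: 21 dB over, compressed to 7 dB over, so 14 dB of GR.
B: 8 dB over, compressed to 1 dB over, so 7 dB of GR.
Difference: 7 dB in favour of A.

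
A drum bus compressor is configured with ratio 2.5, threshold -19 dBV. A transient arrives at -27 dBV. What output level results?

-27 dBV

-27 dBV is 8 dB below the -19 dBV threshold, so no gain reduction is applied.
Output = input = -27 dBV.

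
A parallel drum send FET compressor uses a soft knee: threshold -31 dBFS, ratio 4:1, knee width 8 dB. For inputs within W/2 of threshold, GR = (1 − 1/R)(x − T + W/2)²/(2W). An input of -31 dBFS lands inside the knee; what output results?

-31.75 dBFS

x − T + W/2 = -31 − (-31) + 4 = 4.
GR = (1 − 1/4) × 4² / 16 = 0.75 × 16 / 16 = 0.75 dB.
Output = -31 − 0.75 = -31.75 dBFS.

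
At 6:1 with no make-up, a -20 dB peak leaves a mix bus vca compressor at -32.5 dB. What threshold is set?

-35 dB

Let T be the threshold. Output overshoot = (input overshoot)/R, so -32.5 − T = (-20 − T)/6.
6·(-32.5 − T) = -20 − T → 5·T = -195 − (-20) = -175.
T = -175/5 = -35 dB.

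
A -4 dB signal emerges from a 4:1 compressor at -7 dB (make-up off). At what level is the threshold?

Input is 4 dB above T (since output overshoot × R = input overshoot: (-7 − T)·4 = -4 − T gives T = -8 dB).
Check: -8 + (-4 − (-8))/4 = -8 + 1 = -7 dB. ✓

-8 dB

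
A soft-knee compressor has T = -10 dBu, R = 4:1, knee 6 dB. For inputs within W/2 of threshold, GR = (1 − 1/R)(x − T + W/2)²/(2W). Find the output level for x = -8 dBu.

x − T + W/2 = -8 − (-10) + 3 = 5.
GR = (1 − 1/4) × 5² / 12 = 0.75 × 25 / 12 = 1.5625 dB.
Output = -8 − 1.5625 = -9.5625 dBu.

-9.5625 dBu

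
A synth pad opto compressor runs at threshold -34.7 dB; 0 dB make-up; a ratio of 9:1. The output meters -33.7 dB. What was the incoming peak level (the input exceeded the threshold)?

-25.7 dB

That's 1 dB above the -34.7 dB threshold.
Before 9:1 compression the overshoot was 1 × 9 = 9 dB, so input = -34.7 + 9 = -25.7 dB.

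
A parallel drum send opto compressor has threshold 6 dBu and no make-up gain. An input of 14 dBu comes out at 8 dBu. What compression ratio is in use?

4:1

Input overshoot = 14 − 6 = 8 dB; output overshoot = 8 − 6 = 2 dB.
Ratio = 8 / 2 = 4.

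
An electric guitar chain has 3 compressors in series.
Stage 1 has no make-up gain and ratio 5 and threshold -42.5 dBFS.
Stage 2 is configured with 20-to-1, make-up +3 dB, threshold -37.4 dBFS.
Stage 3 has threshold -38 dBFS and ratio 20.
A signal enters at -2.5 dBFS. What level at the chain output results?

-37.81275 dBFS

Stage 1: -2.5 dBFS is 40 dB over -42.5 dBFS; at 5:1 that becomes 8 dB over, giving -34.5 dBFS.
Stage 2: -34.5 dBFS is 2.9 dB over -37.4 dBFS; at 20:1 that becomes 0.145 dB over, giving -37.255 dBFS; +3 dB make-up → -34.255 dBFS.
Stage 3: 3.745 dB above -38 dBFS, reduced 20:1 to 0.18725 dB above → -37.81275 dBFS.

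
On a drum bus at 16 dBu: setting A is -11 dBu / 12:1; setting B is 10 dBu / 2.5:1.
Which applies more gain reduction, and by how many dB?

A, by 21.15 dB

A: 27 dB over, compressed to 2.25 dB over, so 24.75 dB of GR.
B: 6 dB over, compressed to 2.4 dB over, so 3.6 dB of GR.
Difference: 21.15 dB in favour of A.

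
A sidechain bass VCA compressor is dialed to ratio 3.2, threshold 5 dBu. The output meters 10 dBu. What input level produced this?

The compressed level sits 10 − 5 = 5 dB over threshold.
Undo the ratio: input overshoot = 5 × 3.2 = 16 dB, giving input = 21 dBu.

21 dBu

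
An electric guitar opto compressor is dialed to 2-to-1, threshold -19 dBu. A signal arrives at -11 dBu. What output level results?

-11 dBu sits 8 dB over threshold.
At 2:1 the overshoot is divided by 2, leaving 4 dB above threshold.
Output = -19 + 4 = -15 dBu.

-15 dBu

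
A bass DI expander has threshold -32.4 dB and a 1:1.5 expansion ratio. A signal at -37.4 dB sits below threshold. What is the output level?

Below threshold, a 1:1.5 expander applies gain = (1.5−1)×(T − x) of attenuation.
(1.5−1) × 5 = 2.5 dB, so output = -37.4 − 2.5 = -39.9 dB.

-39.9 dB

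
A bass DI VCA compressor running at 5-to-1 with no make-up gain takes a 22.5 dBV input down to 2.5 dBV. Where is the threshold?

Input is 25 dB above T (since output overshoot × R = input overshoot: (2.5 − T)·5 = 22.5 − T gives T = -2.5 dBV).
Check: -2.5 + (22.5 − (-2.5))/5 = -2.5 + 5 = 2.5 dBV. ✓

-2.5 dBV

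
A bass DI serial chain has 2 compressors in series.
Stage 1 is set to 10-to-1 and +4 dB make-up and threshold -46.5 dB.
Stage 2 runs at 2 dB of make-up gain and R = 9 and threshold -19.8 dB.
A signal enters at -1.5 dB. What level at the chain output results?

-36 dB

Stage 1: overshoot 45 dB → 45/10 = 4.5 dB → -42 dB; +4 dB make-up → -38 dB.
Stage 2: -38 dB ≤ -19.8 dB, so stage 2 doesn't engage; make-up brings it to -36 dB.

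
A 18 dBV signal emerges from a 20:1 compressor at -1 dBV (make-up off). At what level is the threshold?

-2 dBV

Let T be the threshold. Output overshoot = (input overshoot)/R, so -1 − T = (18 − T)/20.
20·(-1 − T) = 18 − T → 19·T = -20 − 18 = -38.
T = -38/19 = -2 dBV.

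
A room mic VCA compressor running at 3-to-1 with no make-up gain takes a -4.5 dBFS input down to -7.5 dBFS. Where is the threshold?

Input is 4.5 dB above T (since output overshoot × R = input overshoot: (-7.5 − T)·3 = -4.5 − T gives T = -9 dBFS).
Check: -9 + (-4.5 − (-9))/3 = -9 + 1.5 = -7.5 dBFS. ✓

-9 dBFS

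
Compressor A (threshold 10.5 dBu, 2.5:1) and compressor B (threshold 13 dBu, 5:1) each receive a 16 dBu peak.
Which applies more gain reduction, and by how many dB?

A, by 0.9 dB

A: GR = 5.5 − 5.5/2.5 = 3.3 dB.
B: GR = 3 − 3/5 = 2.4 dB.
A applies 0.9 dB more gain reduction.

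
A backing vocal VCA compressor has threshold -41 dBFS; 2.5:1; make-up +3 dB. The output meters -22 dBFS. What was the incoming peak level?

-1 dBFS

Remove make-up: -22 − 3 = -25 dBFS.
The compressed level sits -25 − (-41) = 16 dB over threshold.
Before 2.5:1 compression the overshoot was 16 × 2.5 = 40 dB, so input = -41 + 40 = -1 dBFS.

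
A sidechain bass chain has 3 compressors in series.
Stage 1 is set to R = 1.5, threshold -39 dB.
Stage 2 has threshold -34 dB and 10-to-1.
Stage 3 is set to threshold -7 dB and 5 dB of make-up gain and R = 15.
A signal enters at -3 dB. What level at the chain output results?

Stage 1: -3 dB is 36 dB over -39 dB; at 1.5:1 that becomes 24 dB over, giving -15 dB.
Stage 2: overshoot 19 dB → 19/10 = 1.9 dB → -32.1 dB.
Stage 3: below threshold (-32.1 ≤ -7); passes unchanged; make-up brings it to -27.1 dB.

-27.1 dB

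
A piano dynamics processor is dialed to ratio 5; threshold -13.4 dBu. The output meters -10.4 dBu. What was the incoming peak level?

The compressed level sits -10.4 − (-13.4) = 3 dB over threshold.
Input overshoot = R × output overshoot = 15 dB → input = -13.4 + 15 = 1.6 dBu.

1.6 dBu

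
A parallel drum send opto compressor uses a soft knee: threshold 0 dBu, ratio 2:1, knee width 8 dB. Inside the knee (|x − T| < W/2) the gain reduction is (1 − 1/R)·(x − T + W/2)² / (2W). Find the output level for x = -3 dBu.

-3.03125 dBu

x − T + W/2 = -3 − 0 + 4 = 1.
GR = (1 − 1/2) × 1² / 16 = 0.5 × 1 / 16 = 0.03125 dB.
Output = -3 − 0.03125 = -3.03125 dBu.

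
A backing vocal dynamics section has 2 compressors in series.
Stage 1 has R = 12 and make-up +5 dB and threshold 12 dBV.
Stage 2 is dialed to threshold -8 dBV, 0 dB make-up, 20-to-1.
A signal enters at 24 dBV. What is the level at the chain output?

-6.7 dBV

Stage 1: overshoot 12 dB → 12/12 = 1 dB → 13 dBV; +5 dB make-up → 18 dBV.
Stage 2: overshoot 26 dB → 26/20 = 1.3 dB → -6.7 dBV.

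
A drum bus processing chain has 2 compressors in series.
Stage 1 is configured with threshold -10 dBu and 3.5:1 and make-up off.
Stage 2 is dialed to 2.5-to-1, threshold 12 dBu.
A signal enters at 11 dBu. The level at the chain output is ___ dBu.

Stage 1: 21 dB above -10 dBu, reduced 3.5:1 to 6 dB above → -4 dBu.
Stage 2: below threshold (-4 ≤ 12); passes unchanged; output -4 dBu.

-4 dBu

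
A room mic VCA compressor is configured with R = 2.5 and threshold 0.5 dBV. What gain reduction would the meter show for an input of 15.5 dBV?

15.5 dBV exceeds the threshold by 15 dB.
A 2.5:1 ratio leaves 6 dB of that excess.
Gain reduction = 15 − 6 = 9 dB.

9 dB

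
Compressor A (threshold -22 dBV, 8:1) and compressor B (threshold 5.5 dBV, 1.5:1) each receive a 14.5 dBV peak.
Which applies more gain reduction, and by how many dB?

A, by 28.9375 dB

A: overshoot 36.5 dB → output overshoot 4.5625 dB → GR 31.9375 dB.
B: overshoot 9 dB → output overshoot 6 dB → GR 3 dB.
Difference: 28.9375 dB in favour of A.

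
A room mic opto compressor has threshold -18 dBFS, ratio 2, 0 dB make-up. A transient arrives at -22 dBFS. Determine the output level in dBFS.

-22 dBFS

-22 dBFS is 4 dB below the -18 dBFS threshold, so no gain reduction is applied.
Output = input = -22 dBFS.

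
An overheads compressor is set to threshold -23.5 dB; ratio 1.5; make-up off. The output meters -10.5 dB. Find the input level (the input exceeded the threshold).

-4 dB

The compressed level sits -10.5 − (-23.5) = 13 dB over threshold.
Before 1.5:1 compression the overshoot was 13 × 1.5 = 19.5 dB, so input = -23.5 + 19.5 = -4 dB.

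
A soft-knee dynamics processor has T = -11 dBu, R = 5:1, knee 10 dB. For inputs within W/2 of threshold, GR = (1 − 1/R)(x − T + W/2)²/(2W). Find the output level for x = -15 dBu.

-15.04 dBu

x − T + W/2 = -15 − (-11) + 5 = 1.
GR = (1 − 1/5) × 1² / 20 = 0.8 × 1 / 20 = 0.04 dB.
Output = -15 − 0.04 = -15.04 dBu.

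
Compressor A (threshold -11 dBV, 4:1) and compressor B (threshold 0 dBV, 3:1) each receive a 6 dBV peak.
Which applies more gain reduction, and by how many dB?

A, by 8.75 dB

A: GR = 17 − 17/4 = 12.75 dB.
B: GR = 6 − 6/3 = 4 dB.
A reduces 8.75 dB more.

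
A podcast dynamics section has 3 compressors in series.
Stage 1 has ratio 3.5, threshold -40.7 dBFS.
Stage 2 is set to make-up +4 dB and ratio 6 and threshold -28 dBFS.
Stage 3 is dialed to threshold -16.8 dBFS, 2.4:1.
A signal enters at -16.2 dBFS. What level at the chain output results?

-29.7 dBFS

Stage 1: -16.2 dBFS is 24.5 dB over -40.7 dBFS; at 3.5:1 that becomes 7 dB over, giving -33.7 dBFS.
Stage 2: -33.7 dBFS is at or below the -28 dBFS threshold — no compression; make-up brings it to -29.7 dBFS.
Stage 3: -29.7 dBFS ≤ -16.8 dBFS, so stage 3 doesn't engage; output -29.7 dBFS.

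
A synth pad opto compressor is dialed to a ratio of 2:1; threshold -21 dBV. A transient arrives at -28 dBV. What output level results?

-28 dBV is 7 dB below the -21 dBV threshold, so no gain reduction is applied.
Output = input = -28 dBV.

-28 dBV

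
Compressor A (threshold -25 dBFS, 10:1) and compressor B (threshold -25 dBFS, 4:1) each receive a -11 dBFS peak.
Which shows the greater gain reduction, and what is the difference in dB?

A: GR = 14 − 14/10 = 12.6 dB.
B: GR = 14 − 14/4 = 10.5 dB.
A reduces 2.1 dB more.

A, by 2.1 dB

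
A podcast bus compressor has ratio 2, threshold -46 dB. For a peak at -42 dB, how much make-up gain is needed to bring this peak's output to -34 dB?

10 dB

Overshoot 4 dB → 4/2 = 2 dB after compression, so the compressed level is -46 + 2 = -44 dB.
Make-up = target − compressed = -34 − (-44) = 10 dB.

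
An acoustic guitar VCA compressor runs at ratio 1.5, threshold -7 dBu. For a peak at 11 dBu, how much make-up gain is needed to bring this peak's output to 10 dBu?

Without make-up, output = threshold + overshoot/1.5 = -7 + 12 = 5 dBu.
Gap to target: 5 dB.

5 dB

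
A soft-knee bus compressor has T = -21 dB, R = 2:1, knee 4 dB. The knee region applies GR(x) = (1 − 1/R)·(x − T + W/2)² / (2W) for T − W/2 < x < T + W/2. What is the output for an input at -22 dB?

-22.0625 dB

x − T + W/2 = -22 − (-21) + 2 = 1.
GR = (1 − 1/2) × 1² / 8 = 0.5 × 1 / 8 = 0.0625 dB.
Output = -22 − 0.0625 = -22.0625 dB.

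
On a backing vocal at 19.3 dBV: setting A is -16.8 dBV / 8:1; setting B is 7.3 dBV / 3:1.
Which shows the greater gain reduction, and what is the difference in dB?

A, by 23.5875 dB

A: overshoot 36.1 dB → output overshoot 4.5125 dB → GR 31.5875 dB.
B: overshoot 12 dB → output overshoot 4 dB → GR 8 dB.
A applies 23.5875 dB more gain reduction.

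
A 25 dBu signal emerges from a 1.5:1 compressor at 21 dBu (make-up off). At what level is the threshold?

13 dBu

Let T be the threshold. Output overshoot = (input overshoot)/R, so 21 − T = (25 − T)/1.5.
1.5·(21 − T) = 25 − T → 0.5·T = 31.5 − 25 = 6.5.
T = 6.5/0.5 = 13 dBu.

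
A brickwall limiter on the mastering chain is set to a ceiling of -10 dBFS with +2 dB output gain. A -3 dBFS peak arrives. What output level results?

At ∞:1, everything above -10 dBFS is held at the ceiling.
Output gain then adds 2 dB: -10 + 2 = -8 dBFS.

-8 dBFS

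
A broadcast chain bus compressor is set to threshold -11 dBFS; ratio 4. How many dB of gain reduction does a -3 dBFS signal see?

The signal is 8 dB above threshold.
At 4:1, output sits 8/4 = 2 dB above threshold.
Gain reduction = 8 − 2 = 6 dB.

6 dB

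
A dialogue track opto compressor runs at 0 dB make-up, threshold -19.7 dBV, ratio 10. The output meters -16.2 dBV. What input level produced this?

15.3 dBV

That's 3.5 dB above the -19.7 dBV threshold.
Undo the ratio: input overshoot = 3.5 × 10 = 35 dB, giving input = 15.3 dBV.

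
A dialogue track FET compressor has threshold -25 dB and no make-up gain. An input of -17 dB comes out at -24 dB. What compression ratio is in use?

8:1

Input overshoot = -17 − (-25) = 8 dB; output overshoot = -24 − (-25) = 1 dB.
Ratio = 8 / 1 = 8.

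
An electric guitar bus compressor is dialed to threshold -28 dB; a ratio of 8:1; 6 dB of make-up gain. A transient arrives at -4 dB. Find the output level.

-19 dB

The input is 24 dB above the -28 dB threshold.
The 24 dB excess becomes 3 dB after 8:1 reduction.
So the level is -28 + 3 = -25 dB; make-up adds 6 dB, giving -19 dB.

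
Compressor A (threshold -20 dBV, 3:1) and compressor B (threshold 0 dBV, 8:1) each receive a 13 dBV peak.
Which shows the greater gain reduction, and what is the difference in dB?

A, by 10.625 dB

A: GR = 33 − 33/3 = 22 dB.
B: GR = 13 − 13/8 = 11.375 dB.
A reduces 10.625 dB more.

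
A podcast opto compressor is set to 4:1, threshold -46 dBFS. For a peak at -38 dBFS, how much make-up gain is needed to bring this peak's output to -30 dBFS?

Without make-up, output = threshold + overshoot/4 = -46 + 2 = -44 dBFS.
Gap to target: 14 dB.

14 dB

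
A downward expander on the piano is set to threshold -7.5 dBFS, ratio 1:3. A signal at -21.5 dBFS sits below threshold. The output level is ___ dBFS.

-49.5 dBFS

Below threshold, a 1:3 expander applies gain = (3−1)×(T − x) of attenuation.
(3−1) × 14 = 28 dB, so output = -21.5 − 28 = -49.5 dBFS.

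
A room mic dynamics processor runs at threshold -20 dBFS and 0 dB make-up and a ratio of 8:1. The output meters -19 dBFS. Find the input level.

-12 dBFS

The compressed level sits -19 − (-20) = 1 dB over threshold.
Undo the ratio: input overshoot = 1 × 8 = 8 dB, giving input = -12 dBFS.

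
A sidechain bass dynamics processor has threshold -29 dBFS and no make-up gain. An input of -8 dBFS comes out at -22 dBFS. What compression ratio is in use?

Input overshoot = -8 − (-29) = 21 dB; output overshoot = -22 − (-29) = 7 dB.
Ratio = 21 / 7 = 3.

3:1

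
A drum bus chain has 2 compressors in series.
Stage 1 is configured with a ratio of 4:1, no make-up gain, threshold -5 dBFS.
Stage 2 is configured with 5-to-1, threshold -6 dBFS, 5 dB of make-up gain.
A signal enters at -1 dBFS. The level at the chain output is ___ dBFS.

Stage 1: -1 dBFS is 4 dB over -5 dBFS; at 4:1 that becomes 1 dB over, giving -4 dBFS.
Stage 2: 2 dB above -6 dBFS, reduced 5:1 to 0.4 dB above → -5.6 dBFS; +5 dB make-up → -0.6 dBFS.

-0.6 dBFS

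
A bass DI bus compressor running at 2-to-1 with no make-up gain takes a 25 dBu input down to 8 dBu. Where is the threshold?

Input is 34 dB above T (since output overshoot × R = input overshoot: (8 − T)·2 = 25 − T gives T = -9 dBu).
Check: -9 + (25 − (-9))/2 = -9 + 17 = 8 dBu. ✓

-9 dBu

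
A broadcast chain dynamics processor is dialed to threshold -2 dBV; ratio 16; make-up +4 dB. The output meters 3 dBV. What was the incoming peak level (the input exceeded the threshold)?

Stripping the +4 dB make-up gives -1 dBV at the gain stage.
That's 1 dB above the -2 dBV threshold.
Input overshoot = R × output overshoot = 16 dB → input = -2 + 16 = 14 dBV.

14 dBV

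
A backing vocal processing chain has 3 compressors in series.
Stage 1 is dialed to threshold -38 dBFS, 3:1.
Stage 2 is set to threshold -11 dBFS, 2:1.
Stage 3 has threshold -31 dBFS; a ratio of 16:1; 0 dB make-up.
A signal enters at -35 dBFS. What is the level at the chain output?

-37 dBFS

Stage 1: -35 dBFS is 3 dB over -38 dBFS; at 3:1 that becomes 1 dB over, giving -37 dBFS.
Stage 2: -37 dBFS ≤ -11 dBFS, so stage 2 doesn't engage; output -37 dBFS.
Stage 3: -37 dBFS ≤ -31 dBFS, so stage 3 doesn't engage; output -37 dBFS.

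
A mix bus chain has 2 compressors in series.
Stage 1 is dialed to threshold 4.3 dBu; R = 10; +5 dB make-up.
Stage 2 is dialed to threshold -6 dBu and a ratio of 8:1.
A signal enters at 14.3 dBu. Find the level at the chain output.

Stage 1: 10 dB above 4.3 dBu, reduced 10:1 to 1 dB above → 5.3 dBu; +5 dB make-up → 10.3 dBu.
Stage 2: 16.3 dB above -6 dBu, reduced 8:1 to 2.0375 dB above → -3.9625 dBu.

-3.9625 dBu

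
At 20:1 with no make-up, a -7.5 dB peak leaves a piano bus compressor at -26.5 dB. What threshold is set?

-27.5 dB

Gain reduction = -7.5 − (-26.5) = 19 dB; output overshoot = GR / (R − 1) = 19 / 19 = 1 dB.
Threshold = output − output overshoot = -26.5 − 1 = -27.5 dB.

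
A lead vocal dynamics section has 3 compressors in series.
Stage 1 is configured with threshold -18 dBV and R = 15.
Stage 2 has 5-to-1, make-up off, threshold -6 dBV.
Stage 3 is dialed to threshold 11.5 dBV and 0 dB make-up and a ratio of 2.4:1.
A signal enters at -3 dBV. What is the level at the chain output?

-17 dBV

Stage 1: 15 dB above -18 dBV, reduced 15:1 to 1 dB above → -17 dBV.
Stage 2: -17 dBV ≤ -6 dBV, so stage 2 doesn't engage; output -17 dBV.
Stage 3: below threshold (-17 ≤ 11.5); passes unchanged; output -17 dBV.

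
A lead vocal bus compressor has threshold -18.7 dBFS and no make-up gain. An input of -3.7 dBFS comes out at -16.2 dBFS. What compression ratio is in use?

6:1

Input overshoot = -3.7 − (-18.7) = 15 dB; output overshoot = -16.2 − (-18.7) = 2.5 dB.
Ratio = 15 / 2.5 = 6.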